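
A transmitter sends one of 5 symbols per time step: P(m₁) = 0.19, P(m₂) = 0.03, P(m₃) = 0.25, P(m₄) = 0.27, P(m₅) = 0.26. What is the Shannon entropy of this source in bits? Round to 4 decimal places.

2.1223 bits

H = −Σ pᵢ log₂ pᵢ.
−0.19·log₂(0.19) = 0.4552
−0.03·log₂(0.03) = 0.1518
−0.25·log₂(0.25) = 0.5000
−0.27·log₂(0.27) = 0.5100
−0.26·log₂(0.26) = 0.5053
Sum ≈ 2.1223 → 2.1223 bits.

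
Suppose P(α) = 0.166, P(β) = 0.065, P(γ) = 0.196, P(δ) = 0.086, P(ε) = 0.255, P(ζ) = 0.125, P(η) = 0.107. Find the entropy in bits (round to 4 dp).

2.6743 bits

H = −Σ pᵢ log₂ pᵢ.
−0.166·log₂(0.166) = 0.4301
−0.065·log₂(0.065) = 0.2563
−0.196·log₂(0.196) = 0.4608
−0.086·log₂(0.086) = 0.3044
−0.255·log₂(0.255) = 0.5027
−0.125·log₂(0.125) = 0.3750
−0.107·log₂(0.107) = 0.3450
Sum ≈ 2.6743 → 2.6743 bits.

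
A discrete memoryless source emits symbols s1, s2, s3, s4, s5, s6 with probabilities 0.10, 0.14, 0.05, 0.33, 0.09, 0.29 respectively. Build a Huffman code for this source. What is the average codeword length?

Repeatedly combine the two least-probable nodes; the expected code length is the sum of the merged weights.
merge 1/20 + 9/100 → 7/50
merge 1/10 + 7/50 → 6/25
merge 7/50 + 6/25 → 19/50
merge 29/100 + 33/100 → 31/50
merge 19/50 + 31/50 → 1
L = 7/50 + 6/25 + 19/50 + 31/50 + 1 = 119/50 = 2.38 bits/symbol.

2.38 bits/symbol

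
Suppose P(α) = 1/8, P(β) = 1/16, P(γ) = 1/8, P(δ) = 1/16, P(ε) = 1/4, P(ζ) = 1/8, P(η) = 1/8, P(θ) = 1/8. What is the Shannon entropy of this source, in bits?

2.875 bits

Each probability is a power of 1/2, so log₂(1/p) is an integer.
H = Σ p·log₂(1/p) = 1/8·3 + 1/16·4 + 1/8·3 + 1/16·4 + 1/4·2 + 1/8·3 + 1/8·3 + 1/8·3 = 2.875 bits.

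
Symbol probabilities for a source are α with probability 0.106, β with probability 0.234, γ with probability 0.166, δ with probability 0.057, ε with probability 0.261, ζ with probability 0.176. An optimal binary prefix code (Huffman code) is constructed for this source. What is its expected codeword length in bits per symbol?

Repeatedly combine the two least-probable nodes; the expected code length is the sum of the merged weights.
merge 57/1000 + 53/500 → 163/1000
merge 163/1000 + 83/500 → 329/1000
merge 22/125 + 117/500 → 41/100
merge 261/1000 + 329/1000 → 59/100
merge 41/100 + 59/100 → 1
L = 163/1000 + 329/1000 + 41/100 + 59/100 + 1 = 623/250 = 2.492 bits/symbol.

2.492 bits/symbol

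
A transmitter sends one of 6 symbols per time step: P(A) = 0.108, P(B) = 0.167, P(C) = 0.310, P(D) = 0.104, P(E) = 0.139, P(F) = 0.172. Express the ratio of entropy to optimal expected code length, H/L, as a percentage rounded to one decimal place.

98.2%

Entropy H = −Σ p log₂ p ≈ 2.4739 bits.
Huffman merges: 13/125+27/250→53/250; 139/1000+167/1000→153/500; 43/250+53/250→48/125; 153/500+31/100→77/125; 48/125+77/125→1. L = 1259/500 ≈ 2.5180.
Efficiency = H/L = 2.4739/2.5180 = 98.2%.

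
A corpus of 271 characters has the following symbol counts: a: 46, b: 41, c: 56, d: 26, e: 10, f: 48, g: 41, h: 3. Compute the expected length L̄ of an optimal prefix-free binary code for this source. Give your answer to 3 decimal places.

2.808 bits/symbol

Probabilities are the counts divided by 271.
Repeatedly combine the two least-probable nodes; the expected code length is the sum of the merged weights.
merge 3/271 + 10/271 → 13/271
merge 13/271 + 26/271 → 39/271
merge 39/271 + 41/271 → 80/271
merge 41/271 + 46/271 → 87/271
merge 48/271 + 56/271 → 104/271
merge 80/271 + 87/271 → 167/271
merge 104/271 + 167/271 → 1
L = 13/271 + 39/271 + 80/271 + 87/271 + 104/271 + 167/271 + 1 = 761/271 ≈ 2.808 bits/symbol.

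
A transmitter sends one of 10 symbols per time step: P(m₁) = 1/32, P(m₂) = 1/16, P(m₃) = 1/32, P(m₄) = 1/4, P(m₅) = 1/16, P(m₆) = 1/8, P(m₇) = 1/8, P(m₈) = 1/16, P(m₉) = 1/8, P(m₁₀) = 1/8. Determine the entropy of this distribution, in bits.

3.0625 bits

Each probability is a power of 1/2, so log₂(1/p) is an integer.
H = Σ p·log₂(1/p) = 1/32·5 + 1/16·4 + 1/32·5 + 1/4·2 + 1/16·4 + 1/8·3 + 1/8·3 + 1/16·4 + 1/8·3 + 1/8·3 = 3.0625 bits.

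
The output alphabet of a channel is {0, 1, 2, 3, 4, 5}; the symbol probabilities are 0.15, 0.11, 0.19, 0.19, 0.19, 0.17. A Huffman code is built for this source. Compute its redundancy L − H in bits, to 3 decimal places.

Entropy H = −Σ p log₂ p ≈ 2.5611 bits.
Huffman merges: 11/100+3/20→13/50; 17/100+19/100→9/25; 19/100+19/100→19/50; 13/50+9/25→31/50; 19/50+31/50→1. L = 131/50 ≈ 2.6200.
L − H = 2.6200 − 2.5611 = 0.059 bits.

0.059 bits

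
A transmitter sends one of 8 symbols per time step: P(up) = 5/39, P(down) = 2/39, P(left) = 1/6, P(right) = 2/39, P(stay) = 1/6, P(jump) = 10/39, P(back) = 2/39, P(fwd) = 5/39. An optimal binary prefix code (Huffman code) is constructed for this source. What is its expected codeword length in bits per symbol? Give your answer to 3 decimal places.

Repeatedly combine the two least-probable nodes; the expected code length is the sum of the merged weights.
merge 2/39 + 2/39 → 4/39
merge 2/39 + 4/39 → 2/13
merge 5/39 + 5/39 → 10/39
merge 2/13 + 1/6 → 25/78
merge 1/6 + 10/39 → 11/26
merge 10/39 + 25/78 → 15/26
merge 11/26 + 15/26 → 1
L = 4/39 + 2/13 + 10/39 + 25/78 + 11/26 + 15/26 + 1 = 17/6 ≈ 2.833 bits/symbol.

2.833 bits/symbol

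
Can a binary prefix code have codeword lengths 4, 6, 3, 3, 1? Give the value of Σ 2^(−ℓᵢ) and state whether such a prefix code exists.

0.828125; yes

With common denominator 2^6 = 64: Σ 2^(−ℓᵢ) = 4/64 + 1/64 + 8/64 + 8/64 + 32/64 = 53/64 = 0.828125.
Kraft's inequality requires Σ ≤ 1; here Σ = 0.828125 ≤ 1, so such a prefix code exists.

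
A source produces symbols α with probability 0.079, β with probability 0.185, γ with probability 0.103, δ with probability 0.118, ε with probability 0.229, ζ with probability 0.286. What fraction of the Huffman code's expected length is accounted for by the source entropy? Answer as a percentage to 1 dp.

98.5%

Entropy H = −Σ p log₂ p ≈ 2.4447 bits.
Huffman merges: 79/1000+103/1000→91/500; 59/500+91/500→3/10; 37/200+229/1000→207/500; 143/500+3/10→293/500; 207/500+293/500→1. L = 1241/500 ≈ 2.4820.
Efficiency = H/L = 2.4447/2.4820 = 98.5%.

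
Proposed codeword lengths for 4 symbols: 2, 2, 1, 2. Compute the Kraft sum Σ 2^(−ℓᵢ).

With common denominator 2^2 = 4: Σ 2^(−ℓᵢ) = 1/4 + 1/4 + 2/4 + 1/4 = 5/4 = 1.25.

1.25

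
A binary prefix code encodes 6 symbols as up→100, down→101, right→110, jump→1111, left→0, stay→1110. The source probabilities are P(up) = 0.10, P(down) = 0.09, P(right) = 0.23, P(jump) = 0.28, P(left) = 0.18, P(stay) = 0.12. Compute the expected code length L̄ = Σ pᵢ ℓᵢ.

3.04 bits/symbol

L̄ = Σ pᵢ·ℓᵢ = 0.10·3 + 0.09·3 + 0.23·3 + 0.28·4 + 0.18·1 + 0.12·4 = 3.04 bits/symbol.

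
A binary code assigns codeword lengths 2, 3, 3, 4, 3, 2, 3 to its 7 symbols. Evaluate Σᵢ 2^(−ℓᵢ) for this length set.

1.0625

With common denominator 2^4 = 16: Σ 2^(−ℓᵢ) = 4/16 + 2/16 + 2/16 + 1/16 + 2/16 + 4/16 + 2/16 = 17/16 = 1.0625.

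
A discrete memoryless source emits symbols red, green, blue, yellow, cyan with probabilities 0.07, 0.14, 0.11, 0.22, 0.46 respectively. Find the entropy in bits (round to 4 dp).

2.0119 bits

H = −Σ pᵢ log₂ pᵢ.
−0.07·log₂(0.07) = 0.2686
−0.14·log₂(0.14) = 0.3971
−0.11·log₂(0.11) = 0.3503
−0.22·log₂(0.22) = 0.4806
−0.46·log₂(0.46) = 0.5153
Sum ≈ 2.0119 → 2.0119 bits.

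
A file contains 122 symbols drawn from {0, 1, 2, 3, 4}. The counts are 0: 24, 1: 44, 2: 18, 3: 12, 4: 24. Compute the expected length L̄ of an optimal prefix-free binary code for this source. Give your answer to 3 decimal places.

2.246 bits/symbol

Probabilities are the counts divided by 122.
Repeatedly combine the two least-probable nodes; the expected code length is the sum of the merged weights.
merge 6/61 + 9/61 → 15/61
merge 12/61 + 12/61 → 24/61
merge 15/61 + 22/61 → 37/61
merge 24/61 + 37/61 → 1
L = 15/61 + 24/61 + 37/61 + 1 = 137/61 ≈ 2.246 bits/symbol.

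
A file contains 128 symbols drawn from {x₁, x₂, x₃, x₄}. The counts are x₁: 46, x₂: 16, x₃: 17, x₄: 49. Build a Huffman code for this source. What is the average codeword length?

Probabilities are the counts divided by 128.
Repeatedly combine the two least-probable nodes; the expected code length is the sum of the merged weights.
merge 1/8 + 17/128 → 33/128
merge 33/128 + 23/64 → 79/128
merge 49/128 + 79/128 → 1
L = 33/128 + 79/128 + 1 = 15/8 = 1.875 bits/symbol.

1.875 bits/symbol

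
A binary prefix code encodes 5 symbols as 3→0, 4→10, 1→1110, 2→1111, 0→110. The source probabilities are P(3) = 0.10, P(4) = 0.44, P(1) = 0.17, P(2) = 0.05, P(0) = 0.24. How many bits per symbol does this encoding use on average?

2.58 bits/symbol

L̄ = Σ pᵢ·ℓᵢ = 0.10·1 + 0.44·2 + 0.17·4 + 0.05·4 + 0.24·3 = 2.58 bits/symbol.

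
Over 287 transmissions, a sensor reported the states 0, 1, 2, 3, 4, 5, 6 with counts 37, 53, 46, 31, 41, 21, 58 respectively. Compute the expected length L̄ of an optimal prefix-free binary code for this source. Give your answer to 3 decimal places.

Probabilities are the counts divided by 287.
Repeatedly combine the two least-probable nodes; the expected code length is the sum of the merged weights.
merge 3/41 + 31/287 → 52/287
merge 37/287 + 1/7 → 78/287
merge 46/287 + 52/287 → 14/41
merge 53/287 + 58/287 → 111/287
merge 78/287 + 14/41 → 176/287
merge 111/287 + 176/287 → 1
L = 52/287 + 78/287 + 14/41 + 111/287 + 176/287 + 1 = 802/287 ≈ 2.794 bits/symbol.

2.794 bits/symbol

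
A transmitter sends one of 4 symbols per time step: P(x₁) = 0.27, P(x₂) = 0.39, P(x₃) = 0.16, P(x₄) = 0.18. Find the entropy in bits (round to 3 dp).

1.908 bits

H = −Σ pᵢ log₂ pᵢ.
−0.27·log₂(0.27) = 0.5100
−0.39·log₂(0.39) = 0.5298
−0.16·log₂(0.16) = 0.4230
−0.18·log₂(0.18) = 0.4453
Sum ≈ 1.9081 → 1.908 bits.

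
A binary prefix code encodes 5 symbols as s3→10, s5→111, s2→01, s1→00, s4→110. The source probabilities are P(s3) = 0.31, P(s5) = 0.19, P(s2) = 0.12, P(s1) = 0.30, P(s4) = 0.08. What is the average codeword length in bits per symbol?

2.27 bits/symbol

L̄ = Σ pᵢ·ℓᵢ = 0.31·2 + 0.19·3 + 0.12·2 + 0.30·2 + 0.08·3 = 2.27 bits/symbol.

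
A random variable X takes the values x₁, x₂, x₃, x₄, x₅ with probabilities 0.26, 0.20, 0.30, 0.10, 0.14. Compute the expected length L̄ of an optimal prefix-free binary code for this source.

2.24 bits/symbol

Repeatedly combine the two least-probable nodes; the expected code length is the sum of the merged weights.
merge 1/10 + 7/50 → 6/25
merge 1/5 + 6/25 → 11/25
merge 13/50 + 3/10 → 14/25
merge 11/25 + 14/25 → 1
L = 6/25 + 11/25 + 14/25 + 1 = 56/25 = 2.24 bits/symbol.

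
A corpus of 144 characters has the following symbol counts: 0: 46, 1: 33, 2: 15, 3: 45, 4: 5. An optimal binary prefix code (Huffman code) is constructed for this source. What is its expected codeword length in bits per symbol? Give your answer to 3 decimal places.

Probabilities are the counts divided by 144.
Repeatedly combine the two least-probable nodes; the expected code length is the sum of the merged weights.
merge 5/144 + 5/48 → 5/36
merge 5/36 + 11/48 → 53/144
merge 5/16 + 23/72 → 91/144
merge 53/144 + 91/144 → 1
L = 5/36 + 53/144 + 91/144 + 1 = 77/36 ≈ 2.139 bits/symbol.

2.139 bits/symbol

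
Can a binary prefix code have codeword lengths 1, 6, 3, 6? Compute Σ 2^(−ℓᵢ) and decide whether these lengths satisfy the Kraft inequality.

With common denominator 2^6 = 64: Σ 2^(−ℓᵢ) = 32/64 + 1/64 + 8/64 + 1/64 = 42/64 = 0.65625.
Kraft's inequality requires Σ ≤ 1; here Σ = 0.65625 ≤ 1, so such a prefix code exists.

0.65625; yes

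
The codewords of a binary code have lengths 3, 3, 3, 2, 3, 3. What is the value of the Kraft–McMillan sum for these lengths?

With common denominator 2^3 = 8: Σ 2^(−ℓᵢ) = 1/8 + 1/8 + 1/8 + 2/8 + 1/8 + 1/8 = 7/8 = 0.875.

0.875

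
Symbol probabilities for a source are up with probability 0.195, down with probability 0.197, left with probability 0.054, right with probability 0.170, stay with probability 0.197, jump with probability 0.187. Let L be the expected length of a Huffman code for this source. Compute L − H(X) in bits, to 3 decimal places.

0.108 bits

Entropy H = −Σ p log₂ p ≈ 2.4976 bits.
Huffman merges: 27/500+17/100→28/125; 187/1000+39/200→191/500; 197/1000+197/1000→197/500; 28/125+191/500→303/500; 197/500+303/500→1. L = 1303/500 ≈ 2.6060.
L − H = 2.6060 − 2.4976 = 0.108 bits.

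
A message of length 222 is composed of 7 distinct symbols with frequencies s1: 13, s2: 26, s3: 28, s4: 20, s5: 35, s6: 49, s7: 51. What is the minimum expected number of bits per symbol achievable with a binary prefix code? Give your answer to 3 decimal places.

2.698 bits/symbol

Probabilities are the counts divided by 222.
Repeatedly combine the two least-probable nodes; the expected code length is the sum of the merged weights.
merge 13/222 + 10/111 → 11/74
merge 13/111 + 14/111 → 9/37
merge 11/74 + 35/222 → 34/111
merge 49/222 + 17/74 → 50/111
merge 9/37 + 34/111 → 61/111
merge 50/111 + 61/111 → 1
L = 11/74 + 9/37 + 34/111 + 50/111 + 61/111 + 1 = 599/222 ≈ 2.698 bits/symbol.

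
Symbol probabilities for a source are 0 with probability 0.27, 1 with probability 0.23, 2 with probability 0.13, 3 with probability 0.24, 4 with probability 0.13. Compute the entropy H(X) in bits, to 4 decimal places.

H = −Σ pᵢ log₂ pᵢ.
−0.27·log₂(0.27) = 0.5100
−0.23·log₂(0.23) = 0.4877
−0.13·log₂(0.13) = 0.3826
−0.24·log₂(0.24) = 0.4941
−0.13·log₂(0.13) = 0.3826
Sum ≈ 2.2571 → 2.2571 bits.

2.2571 bits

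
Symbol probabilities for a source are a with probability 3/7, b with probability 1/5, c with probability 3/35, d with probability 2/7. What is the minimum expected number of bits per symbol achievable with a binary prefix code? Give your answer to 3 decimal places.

Repeatedly combine the two least-probable nodes; the expected code length is the sum of the merged weights.
merge 3/35 + 1/5 → 2/7
merge 2/7 + 2/7 → 4/7
merge 3/7 + 4/7 → 1
L = 2/7 + 4/7 + 1 = 13/7 ≈ 1.857 bits/symbol.

1.857 bits/symbol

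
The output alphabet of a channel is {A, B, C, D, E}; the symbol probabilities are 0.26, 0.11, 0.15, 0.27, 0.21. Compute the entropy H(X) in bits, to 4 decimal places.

2.2490 bits

H = −Σ pᵢ log₂ pᵢ.
−0.26·log₂(0.26) = 0.5053
−0.11·log₂(0.11) = 0.3503
−0.15·log₂(0.15) = 0.4105
−0.27·log₂(0.27) = 0.5100
−0.21·log₂(0.21) = 0.4728
Sum ≈ 2.2490 → 2.2490 bits.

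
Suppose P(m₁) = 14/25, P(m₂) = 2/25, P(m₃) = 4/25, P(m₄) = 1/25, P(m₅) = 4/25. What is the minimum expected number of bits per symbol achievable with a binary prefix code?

1.84 bits/symbol

Repeatedly combine the two least-probable nodes; the expected code length is the sum of the merged weights.
merge 1/25 + 2/25 → 3/25
merge 3/25 + 4/25 → 7/25
merge 4/25 + 7/25 → 11/25
merge 11/25 + 14/25 → 1
L = 3/25 + 7/25 + 11/25 + 1 = 46/25 = 1.84 bits/symbol.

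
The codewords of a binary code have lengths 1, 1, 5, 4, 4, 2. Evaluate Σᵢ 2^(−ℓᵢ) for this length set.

With common denominator 2^5 = 32: Σ 2^(−ℓᵢ) = 16/32 + 16/32 + 1/32 + 2/32 + 2/32 + 8/32 = 45/32 = 1.40625.

1.40625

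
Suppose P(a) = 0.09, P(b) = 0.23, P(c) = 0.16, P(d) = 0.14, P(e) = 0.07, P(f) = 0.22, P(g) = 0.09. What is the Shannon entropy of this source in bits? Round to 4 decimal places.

2.6822 bits

H = −Σ pᵢ log₂ pᵢ.
−0.09·log₂(0.09) = 0.3127
−0.23·log₂(0.23) = 0.4877
−0.16·log₂(0.16) = 0.4230
−0.14·log₂(0.14) = 0.3971
−0.07·log₂(0.07) = 0.2686
−0.22·log₂(0.22) = 0.4806
−0.09·log₂(0.09) = 0.3127
Sum ≈ 2.6822 → 2.6822 bits.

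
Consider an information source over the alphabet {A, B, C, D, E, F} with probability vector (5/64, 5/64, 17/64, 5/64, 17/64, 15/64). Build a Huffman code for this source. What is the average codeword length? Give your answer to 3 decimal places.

Repeatedly combine the two least-probable nodes; the expected code length is the sum of the merged weights.
merge 5/64 + 5/64 → 5/32
merge 5/64 + 5/32 → 15/64
merge 15/64 + 15/64 → 15/32
merge 17/64 + 17/64 → 17/32
merge 15/32 + 17/32 → 1
L = 5/32 + 15/64 + 15/32 + 17/32 + 1 = 153/64 ≈ 2.391 bits/symbol.

2.391 bits/symbol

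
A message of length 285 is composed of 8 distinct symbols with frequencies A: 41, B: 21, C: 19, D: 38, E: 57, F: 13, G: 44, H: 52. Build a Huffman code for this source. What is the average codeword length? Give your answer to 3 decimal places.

Probabilities are the counts divided by 285.
Repeatedly combine the two least-probable nodes; the expected code length is the sum of the merged weights.
merge 13/285 + 1/15 → 32/285
merge 7/95 + 32/285 → 53/285
merge 2/15 + 41/285 → 79/285
merge 44/285 + 52/285 → 32/95
merge 53/285 + 1/5 → 22/57
merge 79/285 + 32/95 → 35/57
merge 22/57 + 35/57 → 1
L = 32/285 + 53/285 + 79/285 + 32/95 + 22/57 + 35/57 + 1 = 166/57 ≈ 2.912 bits/symbol.

2.912 bits/symbol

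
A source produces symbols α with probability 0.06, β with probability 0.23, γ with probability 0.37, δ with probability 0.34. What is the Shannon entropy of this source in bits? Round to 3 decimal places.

H = −Σ pᵢ log₂ pᵢ.
−0.06·log₂(0.06) = 0.2435
−0.23·log₂(0.23) = 0.4877
−0.37·log₂(0.37) = 0.5307
−0.34·log₂(0.34) = 0.5292
Sum ≈ 1.7911 → 1.791 bits.

1.791 bits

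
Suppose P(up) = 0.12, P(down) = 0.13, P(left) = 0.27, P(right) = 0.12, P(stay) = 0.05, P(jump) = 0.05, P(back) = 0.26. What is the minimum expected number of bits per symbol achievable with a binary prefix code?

2.57 bits/symbol

Repeatedly combine the two least-probable nodes; the expected code length is the sum of the merged weights.
merge 1/20 + 1/20 → 1/10
merge 1/10 + 3/25 → 11/50
merge 3/25 + 13/100 → 1/4
merge 11/50 + 1/4 → 47/100
merge 13/50 + 27/100 → 53/100
merge 47/100 + 53/100 → 1
L = 1/10 + 11/50 + 1/4 + 47/100 + 53/100 + 1 = 257/100 = 2.57 bits/symbol.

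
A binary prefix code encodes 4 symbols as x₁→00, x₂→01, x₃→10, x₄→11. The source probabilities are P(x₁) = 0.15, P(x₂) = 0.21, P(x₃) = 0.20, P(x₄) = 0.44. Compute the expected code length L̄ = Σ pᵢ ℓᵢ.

L̄ = Σ pᵢ·ℓᵢ = 0.15·2 + 0.21·2 + 0.20·2 + 0.44·2 = 2 bits/symbol.

2 bits/symbol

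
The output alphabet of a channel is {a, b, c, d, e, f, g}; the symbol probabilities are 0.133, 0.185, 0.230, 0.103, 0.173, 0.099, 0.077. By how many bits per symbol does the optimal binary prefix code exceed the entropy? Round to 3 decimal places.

Entropy H = −Σ p log₂ p ≈ 2.7159 bits.
Huffman merges: 77/1000+99/1000→22/125; 103/1000+133/1000→59/250; 173/1000+22/125→349/1000; 37/200+23/100→83/200; 59/250+349/1000→117/200; 83/200+117/200→1. L = 2761/1000 ≈ 2.7610.
L − H = 2.7610 − 2.7159 = 0.045 bits.

0.045 bits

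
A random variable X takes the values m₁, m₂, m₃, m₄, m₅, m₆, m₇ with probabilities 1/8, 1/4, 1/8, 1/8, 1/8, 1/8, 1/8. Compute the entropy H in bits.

Each probability is a power of 1/2, so log₂(1/p) is an integer.
H = Σ p·log₂(1/p) = 1/8·3 + 1/4·2 + 1/8·3 + 1/8·3 + 1/8·3 + 1/8·3 + 1/8·3 = 2.75 bits.

2.75 bits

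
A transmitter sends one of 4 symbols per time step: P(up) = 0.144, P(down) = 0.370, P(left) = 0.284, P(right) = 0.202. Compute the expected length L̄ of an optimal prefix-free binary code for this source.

Repeatedly combine the two least-probable nodes; the expected code length is the sum of the merged weights.
merge 18/125 + 101/500 → 173/500
merge 71/250 + 173/500 → 63/100
merge 37/100 + 63/100 → 1
L = 173/500 + 63/100 + 1 = 247/125 = 1.976 bits/symbol.

1.976 bits/symbol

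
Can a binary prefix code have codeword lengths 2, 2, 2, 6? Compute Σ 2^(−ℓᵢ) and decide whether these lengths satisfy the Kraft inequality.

0.765625; yes

With common denominator 2^6 = 64: Σ 2^(−ℓᵢ) = 16/64 + 16/64 + 16/64 + 1/64 = 49/64 = 0.765625.
Kraft's inequality requires Σ ≤ 1; here Σ = 0.765625 ≤ 1, so such a prefix code exists.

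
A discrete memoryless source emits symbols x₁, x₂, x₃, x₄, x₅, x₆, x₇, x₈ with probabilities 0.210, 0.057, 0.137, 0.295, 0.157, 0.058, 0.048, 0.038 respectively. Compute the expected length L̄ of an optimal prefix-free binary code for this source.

2.696 bits/symbol

Repeatedly combine the two least-probable nodes; the expected code length is the sum of the merged weights.
merge 19/500 + 6/125 → 43/500
merge 57/1000 + 29/500 → 23/200
merge 43/500 + 23/200 → 201/1000
merge 137/1000 + 157/1000 → 147/500
merge 201/1000 + 21/100 → 411/1000
merge 147/500 + 59/200 → 589/1000
merge 411/1000 + 589/1000 → 1
L = 43/500 + 23/200 + 201/1000 + 147/500 + 411/1000 + 589/1000 + 1 = 337/125 = 2.696 bits/symbol.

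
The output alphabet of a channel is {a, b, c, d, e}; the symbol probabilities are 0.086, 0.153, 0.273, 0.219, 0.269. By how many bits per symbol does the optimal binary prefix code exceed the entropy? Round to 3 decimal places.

0.019 bits

Entropy H = −Σ p log₂ p ≈ 2.2195 bits.
Huffman merges: 43/500+153/1000→239/1000; 219/1000+239/1000→229/500; 269/1000+273/1000→271/500; 229/500+271/500→1. L = 2239/1000 ≈ 2.2390.
L − H = 2.2390 − 2.2195 = 0.019 bits.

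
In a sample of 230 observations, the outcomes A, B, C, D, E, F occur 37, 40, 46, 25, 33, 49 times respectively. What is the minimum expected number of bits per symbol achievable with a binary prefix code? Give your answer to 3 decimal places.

Probabilities are the counts divided by 230.
Repeatedly combine the two least-probable nodes; the expected code length is the sum of the merged weights.
merge 5/46 + 33/230 → 29/115
merge 37/230 + 4/23 → 77/230
merge 1/5 + 49/230 → 19/46
merge 29/115 + 77/230 → 27/46
merge 19/46 + 27/46 → 1
L = 29/115 + 77/230 + 19/46 + 27/46 + 1 = 119/46 ≈ 2.587 bits/symbol.

2.587 bits/symbol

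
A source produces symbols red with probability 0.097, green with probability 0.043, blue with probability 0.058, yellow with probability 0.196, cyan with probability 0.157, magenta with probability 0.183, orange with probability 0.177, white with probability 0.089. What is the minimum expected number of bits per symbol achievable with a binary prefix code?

Repeatedly combine the two least-probable nodes; the expected code length is the sum of the merged weights.
merge 43/1000 + 29/500 → 101/1000
merge 89/1000 + 97/1000 → 93/500
merge 101/1000 + 157/1000 → 129/500
merge 177/1000 + 183/1000 → 9/25
merge 93/500 + 49/250 → 191/500
merge 129/500 + 9/25 → 309/500
merge 191/500 + 309/500 → 1
L = 101/1000 + 93/500 + 129/500 + 9/25 + 191/500 + 309/500 + 1 = 581/200 = 2.905 bits/symbol.

2.905 bits/symbol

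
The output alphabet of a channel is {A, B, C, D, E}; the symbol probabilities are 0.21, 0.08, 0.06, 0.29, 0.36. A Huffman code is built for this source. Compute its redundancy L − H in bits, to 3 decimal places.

Entropy H = −Σ p log₂ p ≈ 2.0564 bits.
Huffman merges: 3/50+2/25→7/50; 7/50+21/100→7/20; 29/100+7/20→16/25; 9/25+16/25→1. L = 213/100 ≈ 2.1300.
L − H = 2.1300 − 2.0564 = 0.074 bits.

0.074 bits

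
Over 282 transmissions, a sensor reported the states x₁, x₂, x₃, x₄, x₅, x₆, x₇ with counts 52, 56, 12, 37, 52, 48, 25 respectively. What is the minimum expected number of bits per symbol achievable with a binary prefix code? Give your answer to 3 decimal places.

2.748 bits/symbol

Probabilities are the counts divided by 282.
Repeatedly combine the two least-probable nodes; the expected code length is the sum of the merged weights.
merge 2/47 + 25/282 → 37/282
merge 37/282 + 37/282 → 37/141
merge 8/47 + 26/141 → 50/141
merge 26/141 + 28/141 → 18/47
merge 37/141 + 50/141 → 29/47
merge 18/47 + 29/47 → 1
L = 37/282 + 37/141 + 50/141 + 18/47 + 29/47 + 1 = 775/282 ≈ 2.748 bits/symbol.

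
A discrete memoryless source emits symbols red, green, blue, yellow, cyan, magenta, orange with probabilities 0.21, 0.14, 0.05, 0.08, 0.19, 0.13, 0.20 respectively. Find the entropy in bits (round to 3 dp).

H = −Σ pᵢ log₂ pᵢ.
−0.21·log₂(0.21) = 0.4728
−0.14·log₂(0.14) = 0.3971
−0.05·log₂(0.05) = 0.2161
−0.08·log₂(0.08) = 0.2915
−0.19·log₂(0.19) = 0.4552
−0.13·log₂(0.13) = 0.3826
−0.20·log₂(0.20) = 0.4644
Sum ≈ 2.6798 → 2.680 bits.

2.680 bits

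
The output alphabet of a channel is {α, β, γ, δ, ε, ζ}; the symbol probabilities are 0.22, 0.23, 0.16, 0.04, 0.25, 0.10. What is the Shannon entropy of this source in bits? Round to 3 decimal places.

2.409 bits

H = −Σ pᵢ log₂ pᵢ.
−0.22·log₂(0.22) = 0.4806
−0.23·log₂(0.23) = 0.4877
−0.16·log₂(0.16) = 0.4230
−0.04·log₂(0.04) = 0.1858
−0.25·log₂(0.25) = 0.5000
−0.10·log₂(0.10) = 0.3322
Sum ≈ 2.4092 → 2.409 bits.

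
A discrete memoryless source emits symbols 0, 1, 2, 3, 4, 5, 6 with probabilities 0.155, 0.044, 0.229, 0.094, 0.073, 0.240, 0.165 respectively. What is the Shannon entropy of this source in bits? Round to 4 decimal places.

H = −Σ pᵢ log₂ pᵢ.
−0.155·log₂(0.155) = 0.4169
−0.044·log₂(0.044) = 0.1983
−0.229·log₂(0.229) = 0.4870
−0.094·log₂(0.094) = 0.3207
−0.073·log₂(0.073) = 0.2756
−0.240·log₂(0.240) = 0.4941
−0.165·log₂(0.165) = 0.4289
Sum ≈ 2.6215 → 2.6215 bits.

2.6215 bits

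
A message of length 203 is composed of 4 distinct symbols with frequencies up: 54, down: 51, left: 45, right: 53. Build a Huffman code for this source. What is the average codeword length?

Probabilities are the counts divided by 203.
Repeatedly combine the two least-probable nodes; the expected code length is the sum of the merged weights.
merge 45/203 + 51/203 → 96/203
merge 53/203 + 54/203 → 107/203
merge 96/203 + 107/203 → 1
L = 96/203 + 107/203 + 1 = 2 bits/symbol.

2 bits/symbol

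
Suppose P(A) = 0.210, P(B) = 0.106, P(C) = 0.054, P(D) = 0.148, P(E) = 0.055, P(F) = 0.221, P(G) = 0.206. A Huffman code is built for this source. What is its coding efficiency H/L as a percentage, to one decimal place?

98.3%

Entropy H = −Σ p log₂ p ≈ 2.6323 bits.
Huffman merges: 27/500+11/200→109/1000; 53/500+109/1000→43/200; 37/250+103/500→177/500; 21/100+43/200→17/40; 221/1000+177/500→23/40; 17/40+23/40→1. L = 1339/500 ≈ 2.6780.
Efficiency = H/L = 2.6323/2.6780 = 98.3%.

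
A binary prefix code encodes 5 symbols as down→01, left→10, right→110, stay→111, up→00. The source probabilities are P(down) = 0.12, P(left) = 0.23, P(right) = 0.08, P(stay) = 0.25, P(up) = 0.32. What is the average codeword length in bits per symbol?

L̄ = Σ pᵢ·ℓᵢ = 0.12·2 + 0.23·2 + 0.08·3 + 0.25·3 + 0.32·2 = 2.33 bits/symbol.

2.33 bits/symbol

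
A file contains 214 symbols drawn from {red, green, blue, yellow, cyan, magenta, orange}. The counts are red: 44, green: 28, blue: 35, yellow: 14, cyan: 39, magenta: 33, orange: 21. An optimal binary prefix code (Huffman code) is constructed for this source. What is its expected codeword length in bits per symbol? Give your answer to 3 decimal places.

Probabilities are the counts divided by 214.
Repeatedly combine the two least-probable nodes; the expected code length is the sum of the merged weights.
merge 7/107 + 21/214 → 35/214
merge 14/107 + 33/214 → 61/214
merge 35/214 + 35/214 → 35/107
merge 39/214 + 22/107 → 83/214
merge 61/214 + 35/107 → 131/214
merge 83/214 + 131/214 → 1
L = 35/214 + 61/214 + 35/107 + 83/214 + 131/214 + 1 = 297/107 ≈ 2.776 bits/symbol.

2.776 bits/symbol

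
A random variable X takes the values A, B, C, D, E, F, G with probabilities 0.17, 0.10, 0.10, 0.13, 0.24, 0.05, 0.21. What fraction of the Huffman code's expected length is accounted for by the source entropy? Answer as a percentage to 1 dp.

Entropy H = −Σ p log₂ p ≈ 2.6647 bits.
Huffman merges: 1/20+1/10→3/20; 1/10+13/100→23/100; 3/20+17/100→8/25; 21/100+23/100→11/25; 6/25+8/25→14/25; 11/25+14/25→1. L = 27/10 ≈ 2.7000.
Efficiency = H/L = 2.6647/2.7000 = 98.7%.

98.7%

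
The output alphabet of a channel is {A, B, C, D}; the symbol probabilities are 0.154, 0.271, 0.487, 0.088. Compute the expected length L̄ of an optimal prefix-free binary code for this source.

1.755 bits/symbol

Repeatedly combine the two least-probable nodes; the expected code length is the sum of the merged weights.
merge 11/125 + 77/500 → 121/500
merge 121/500 + 271/1000 → 513/1000
merge 487/1000 + 513/1000 → 1
L = 121/500 + 513/1000 + 1 = 351/200 = 1.755 bits/symbol.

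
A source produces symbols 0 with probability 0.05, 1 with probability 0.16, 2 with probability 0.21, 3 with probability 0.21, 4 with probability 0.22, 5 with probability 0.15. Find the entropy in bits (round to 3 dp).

H = −Σ pᵢ log₂ pᵢ.
−0.05·log₂(0.05) = 0.2161
−0.16·log₂(0.16) = 0.4230
−0.21·log₂(0.21) = 0.4728
−0.21·log₂(0.21) = 0.4728
−0.22·log₂(0.22) = 0.4806
−0.15·log₂(0.15) = 0.4105
Sum ≈ 2.4759 → 2.476 bits.

2.476 bits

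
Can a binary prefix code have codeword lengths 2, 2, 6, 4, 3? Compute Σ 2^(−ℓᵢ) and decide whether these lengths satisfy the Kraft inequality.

With common denominator 2^6 = 64: Σ 2^(−ℓᵢ) = 16/64 + 16/64 + 1/64 + 4/64 + 8/64 = 45/64 = 0.703125.
Kraft's inequality requires Σ ≤ 1; here Σ = 0.703125 ≤ 1, so such a prefix code exists.

0.703125; yes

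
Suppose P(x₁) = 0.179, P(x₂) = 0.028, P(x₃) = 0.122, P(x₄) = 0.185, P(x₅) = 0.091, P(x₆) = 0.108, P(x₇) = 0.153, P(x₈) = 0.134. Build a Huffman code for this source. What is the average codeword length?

2.934 bits/symbol

Repeatedly combine the two least-probable nodes; the expected code length is the sum of the merged weights.
merge 7/250 + 91/1000 → 119/1000
merge 27/250 + 119/1000 → 227/1000
merge 61/500 + 67/500 → 32/125
merge 153/1000 + 179/1000 → 83/250
merge 37/200 + 227/1000 → 103/250
merge 32/125 + 83/250 → 147/250
merge 103/250 + 147/250 → 1
L = 119/1000 + 227/1000 + 32/125 + 83/250 + 103/250 + 147/250 + 1 = 1467/500 = 2.934 bits/symbol.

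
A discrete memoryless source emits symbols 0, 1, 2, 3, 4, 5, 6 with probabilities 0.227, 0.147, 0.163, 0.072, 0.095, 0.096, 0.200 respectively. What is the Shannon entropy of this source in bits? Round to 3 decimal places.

H = −Σ pᵢ log₂ pᵢ.
−0.227·log₂(0.227) = 0.4856
−0.147·log₂(0.147) = 0.4066
−0.163·log₂(0.163) = 0.4266
−0.072·log₂(0.072) = 0.2733
−0.095·log₂(0.095) = 0.3226
−0.096·log₂(0.096) = 0.3246
−0.200·log₂(0.200) = 0.4644
Sum ≈ 2.7037 → 2.704 bits.

2.704 bits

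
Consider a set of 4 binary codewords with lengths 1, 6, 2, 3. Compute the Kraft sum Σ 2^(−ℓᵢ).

0.890625

With common denominator 2^6 = 64: Σ 2^(−ℓᵢ) = 32/64 + 1/64 + 16/64 + 8/64 = 57/64 = 0.890625.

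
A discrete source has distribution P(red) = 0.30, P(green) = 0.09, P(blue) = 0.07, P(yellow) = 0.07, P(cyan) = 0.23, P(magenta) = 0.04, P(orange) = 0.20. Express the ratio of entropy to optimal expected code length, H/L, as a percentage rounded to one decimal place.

Entropy H = −Σ p log₂ p ≈ 2.5087 bits.
Huffman merges: 1/25+7/100→11/100; 7/100+9/100→4/25; 11/100+4/25→27/100; 1/5+23/100→43/100; 27/100+3/10→57/100; 43/100+57/100→1. L = 127/50 ≈ 2.5400.
Efficiency = H/L = 2.5087/2.5400 = 98.8%.

98.8%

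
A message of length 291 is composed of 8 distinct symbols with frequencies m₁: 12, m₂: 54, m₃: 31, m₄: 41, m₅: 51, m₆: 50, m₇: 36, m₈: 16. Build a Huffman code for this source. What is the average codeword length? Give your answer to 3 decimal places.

Probabilities are the counts divided by 291.
Repeatedly combine the two least-probable nodes; the expected code length is the sum of the merged weights.
merge 4/97 + 16/291 → 28/291
merge 28/291 + 31/291 → 59/291
merge 12/97 + 41/291 → 77/291
merge 50/291 + 17/97 → 101/291
merge 18/97 + 59/291 → 113/291
merge 77/291 + 101/291 → 178/291
merge 113/291 + 178/291 → 1
L = 28/291 + 59/291 + 77/291 + 101/291 + 113/291 + 178/291 + 1 = 847/291 ≈ 2.911 bits/symbol.

2.911 bits/symbol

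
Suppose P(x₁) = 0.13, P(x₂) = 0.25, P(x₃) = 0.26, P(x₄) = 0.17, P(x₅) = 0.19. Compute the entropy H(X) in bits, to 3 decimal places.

2.278 bits

H = −Σ pᵢ log₂ pᵢ.
−0.13·log₂(0.13) = 0.3826
−0.25·log₂(0.25) = 0.5000
−0.26·log₂(0.26) = 0.5053
−0.17·log₂(0.17) = 0.4346
−0.19·log₂(0.19) = 0.4552
Sum ≈ 2.2777 → 2.278 bits.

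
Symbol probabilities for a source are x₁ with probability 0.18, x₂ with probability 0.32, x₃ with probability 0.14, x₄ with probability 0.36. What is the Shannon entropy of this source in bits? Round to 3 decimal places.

H = −Σ pᵢ log₂ pᵢ.
−0.18·log₂(0.18) = 0.4453
−0.32·log₂(0.32) = 0.5260
−0.14·log₂(0.14) = 0.3971
−0.36·log₂(0.36) = 0.5306
Sum ≈ 1.8991 → 1.899 bits.

1.899 bits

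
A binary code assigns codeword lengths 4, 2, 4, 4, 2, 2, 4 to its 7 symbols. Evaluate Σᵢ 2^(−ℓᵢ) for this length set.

With common denominator 2^4 = 16: Σ 2^(−ℓᵢ) = 1/16 + 4/16 + 1/16 + 1/16 + 4/16 + 4/16 + 1/16 = 16/16 = 1.

1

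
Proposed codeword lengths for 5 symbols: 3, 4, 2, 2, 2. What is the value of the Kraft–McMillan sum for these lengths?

0.9375

With common denominator 2^4 = 16: Σ 2^(−ℓᵢ) = 2/16 + 1/16 + 4/16 + 4/16 + 4/16 = 15/16 = 0.9375.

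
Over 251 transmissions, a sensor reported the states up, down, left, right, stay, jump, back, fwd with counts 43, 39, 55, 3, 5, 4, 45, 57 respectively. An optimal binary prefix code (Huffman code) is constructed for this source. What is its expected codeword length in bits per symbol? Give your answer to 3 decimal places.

Probabilities are the counts divided by 251.
Repeatedly combine the two least-probable nodes; the expected code length is the sum of the merged weights.
merge 3/251 + 4/251 → 7/251
merge 5/251 + 7/251 → 12/251
merge 12/251 + 39/251 → 51/251
merge 43/251 + 45/251 → 88/251
merge 51/251 + 55/251 → 106/251
merge 57/251 + 88/251 → 145/251
merge 106/251 + 145/251 → 1
L = 7/251 + 12/251 + 51/251 + 88/251 + 106/251 + 145/251 + 1 = 660/251 ≈ 2.629 bits/symbol.

2.629 bits/symbol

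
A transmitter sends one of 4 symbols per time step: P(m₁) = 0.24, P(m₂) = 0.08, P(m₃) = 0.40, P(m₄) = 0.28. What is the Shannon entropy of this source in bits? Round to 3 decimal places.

1.829 bits

H = −Σ pᵢ log₂ pᵢ.
−0.24·log₂(0.24) = 0.4941
−0.08·log₂(0.08) = 0.2915
−0.40·log₂(0.40) = 0.5288
−0.28·log₂(0.28) = 0.5142
Sum ≈ 1.8286 → 1.829 bits.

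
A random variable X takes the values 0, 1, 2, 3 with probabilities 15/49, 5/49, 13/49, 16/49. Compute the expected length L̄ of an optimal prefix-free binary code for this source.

2 bits/symbol

Repeatedly combine the two least-probable nodes; the expected code length is the sum of the merged weights.
merge 5/49 + 13/49 → 18/49
merge 15/49 + 16/49 → 31/49
merge 18/49 + 31/49 → 1
L = 18/49 + 31/49 + 1 = 2 bits/symbol.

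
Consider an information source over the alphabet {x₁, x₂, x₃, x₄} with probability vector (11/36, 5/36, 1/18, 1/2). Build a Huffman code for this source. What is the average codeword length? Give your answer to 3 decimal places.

1.694 bits/symbol

Repeatedly combine the two least-probable nodes; the expected code length is the sum of the merged weights.
merge 1/18 + 5/36 → 7/36
merge 7/36 + 11/36 → 1/2
merge 1/2 + 1/2 → 1
L = 7/36 + 1/2 + 1 = 61/36 ≈ 1.694 bits/symbol.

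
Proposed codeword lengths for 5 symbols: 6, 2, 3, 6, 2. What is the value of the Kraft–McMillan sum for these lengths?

With common denominator 2^6 = 64: Σ 2^(−ℓᵢ) = 1/64 + 16/64 + 8/64 + 1/64 + 16/64 = 42/64 = 0.65625.

0.65625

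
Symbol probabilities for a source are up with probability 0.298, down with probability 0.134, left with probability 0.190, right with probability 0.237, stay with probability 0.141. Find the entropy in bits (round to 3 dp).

2.255 bits

H = −Σ pᵢ log₂ pᵢ.
−0.298·log₂(0.298) = 0.5205
−0.134·log₂(0.134) = 0.3886
−0.190·log₂(0.190) = 0.4552
−0.237·log₂(0.237) = 0.4923
−0.141·log₂(0.141) = 0.3985
Sum ≈ 2.2550 → 2.255 bits.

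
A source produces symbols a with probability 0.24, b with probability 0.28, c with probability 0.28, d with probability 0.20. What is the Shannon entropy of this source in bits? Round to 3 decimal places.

1.987 bits

H = −Σ pᵢ log₂ pᵢ.
−0.24·log₂(0.24) = 0.4941
−0.28·log₂(0.28) = 0.5142
−0.28·log₂(0.28) = 0.5142
−0.20·log₂(0.20) = 0.4644
Sum ≈ 1.9870 → 1.987 bits.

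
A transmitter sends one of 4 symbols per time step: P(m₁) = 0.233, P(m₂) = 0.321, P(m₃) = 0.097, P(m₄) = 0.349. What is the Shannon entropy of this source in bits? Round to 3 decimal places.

H = −Σ pᵢ log₂ pᵢ.
−0.233·log₂(0.233) = 0.4897
−0.321·log₂(0.321) = 0.5262
−0.097·log₂(0.097) = 0.3265
−0.349·log₂(0.349) = 0.5300
Sum ≈ 1.8724 → 1.872 bits.

1.872 bits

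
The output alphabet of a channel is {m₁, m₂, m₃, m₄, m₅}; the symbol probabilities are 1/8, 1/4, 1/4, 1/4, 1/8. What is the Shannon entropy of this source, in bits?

2.25 bits

Each probability is a power of 1/2, so log₂(1/p) is an integer.
H = Σ p·log₂(1/p) = 1/8·3 + 1/4·2 + 1/4·2 + 1/4·2 + 1/8·3 = 2.25 bits.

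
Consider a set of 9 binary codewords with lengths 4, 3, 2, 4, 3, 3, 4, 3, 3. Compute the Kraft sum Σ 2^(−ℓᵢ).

1.0625

With common denominator 2^4 = 16: Σ 2^(−ℓᵢ) = 1/16 + 2/16 + 4/16 + 1/16 + 2/16 + 2/16 + 1/16 + 2/16 + 2/16 = 17/16 = 1.0625.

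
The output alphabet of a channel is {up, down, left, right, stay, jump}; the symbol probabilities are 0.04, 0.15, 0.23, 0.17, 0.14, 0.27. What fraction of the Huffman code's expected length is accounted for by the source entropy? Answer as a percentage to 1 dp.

97.0%

Entropy H = −Σ p log₂ p ≈ 2.4257 bits.
Huffman merges: 1/25+7/50→9/50; 3/20+17/100→8/25; 9/50+23/100→41/100; 27/100+8/25→59/100; 41/100+59/100→1. L = 5/2 ≈ 2.5000.
Efficiency = H/L = 2.4257/2.5000 = 97.0%.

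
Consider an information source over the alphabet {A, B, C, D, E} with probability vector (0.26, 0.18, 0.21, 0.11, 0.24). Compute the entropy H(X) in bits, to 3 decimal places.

H = −Σ pᵢ log₂ pᵢ.
−0.26·log₂(0.26) = 0.5053
−0.18·log₂(0.18) = 0.4453
−0.21·log₂(0.21) = 0.4728
−0.11·log₂(0.11) = 0.3503
−0.24·log₂(0.24) = 0.4941
Sum ≈ 2.2678 → 2.268 bits.

2.268 bits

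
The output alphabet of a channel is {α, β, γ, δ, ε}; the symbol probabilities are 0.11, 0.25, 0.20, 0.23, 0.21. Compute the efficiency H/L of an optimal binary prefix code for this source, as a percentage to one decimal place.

Entropy H = −Σ p log₂ p ≈ 2.2752 bits.
Huffman merges: 11/100+1/5→31/100; 21/100+23/100→11/25; 1/4+31/100→14/25; 11/25+14/25→1. L = 231/100 ≈ 2.3100.
Efficiency = H/L = 2.2752/2.3100 = 98.5%.

98.5%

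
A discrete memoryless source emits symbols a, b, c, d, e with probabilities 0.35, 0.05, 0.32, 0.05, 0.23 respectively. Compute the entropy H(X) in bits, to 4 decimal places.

H = −Σ pᵢ log₂ pᵢ.
−0.35·log₂(0.35) = 0.5301
−0.05·log₂(0.05) = 0.2161
−0.32·log₂(0.32) = 0.5260
−0.05·log₂(0.05) = 0.2161
−0.23·log₂(0.23) = 0.4877
Sum ≈ 1.9760 → 1.9760 bits.

1.9760 bits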